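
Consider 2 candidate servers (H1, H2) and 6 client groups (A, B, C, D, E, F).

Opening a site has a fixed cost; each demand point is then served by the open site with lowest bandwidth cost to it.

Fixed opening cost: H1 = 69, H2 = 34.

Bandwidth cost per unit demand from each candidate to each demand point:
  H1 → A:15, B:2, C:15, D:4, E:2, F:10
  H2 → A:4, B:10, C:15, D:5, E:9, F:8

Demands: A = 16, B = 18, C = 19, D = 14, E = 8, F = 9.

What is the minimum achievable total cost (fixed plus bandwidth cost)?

632

Open {H1, H2}: assign each demand point to its cheapest open site.
  A→H2 16×4=64, B→H1 18×2=36, C→H1 19×15=285, D→H1 14×4=56, E→H1 8×2=16, F→H2 9×8=72
  bandwidth cost 529, fixed 103 → total 632.
Compare {H2}: bandwidth cost 743 + fixed 34 = 777.
Compare {H1}: bandwidth cost 723 + fixed 69 = 792.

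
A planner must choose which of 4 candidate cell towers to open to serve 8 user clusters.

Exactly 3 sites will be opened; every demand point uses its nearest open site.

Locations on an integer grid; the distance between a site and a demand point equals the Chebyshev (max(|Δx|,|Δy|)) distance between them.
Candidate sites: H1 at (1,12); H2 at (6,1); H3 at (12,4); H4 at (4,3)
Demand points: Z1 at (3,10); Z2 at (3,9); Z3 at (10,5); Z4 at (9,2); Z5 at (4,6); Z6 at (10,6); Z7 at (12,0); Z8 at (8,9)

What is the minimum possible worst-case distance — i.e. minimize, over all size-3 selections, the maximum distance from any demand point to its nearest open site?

Open {H1, H2, H3}.
  Farthest demand point is Z5 at distance 5 (to H2); all others are ≤ 5.
With {H1, H3, H4} the worst case is 5.
With {H1, H2, H4} the worst case is 6.
No size-3 selection achieves below 5.

5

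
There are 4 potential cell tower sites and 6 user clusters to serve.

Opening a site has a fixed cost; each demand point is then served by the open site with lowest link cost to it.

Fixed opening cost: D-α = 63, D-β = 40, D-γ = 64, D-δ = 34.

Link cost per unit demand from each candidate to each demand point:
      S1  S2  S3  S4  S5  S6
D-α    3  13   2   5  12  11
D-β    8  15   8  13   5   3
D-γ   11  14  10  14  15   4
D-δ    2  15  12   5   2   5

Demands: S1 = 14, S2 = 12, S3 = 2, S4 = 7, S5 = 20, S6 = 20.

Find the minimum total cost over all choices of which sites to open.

Open {D-β, D-δ}: assign each demand point to its cheapest open site.
  S1→D-δ 14×2=28, S2→D-β 12×15=180, S3→D-β 2×8=16, S4→D-δ 7×5=35, S5→D-δ 20×2=40, S6→D-β 20×3=60
  link cost 359, fixed 74 → total 433.
Compare {D-δ}: link cost 407 + fixed 34 = 441.
Compare {D-α, D-δ}: link cost 363 + fixed 97 = 460.
Compare {D-α, D-β, D-δ}: link cost 323 + fixed 137 = 460.
All other subsets cost ≥ 441. Minimum total cost: 433.

433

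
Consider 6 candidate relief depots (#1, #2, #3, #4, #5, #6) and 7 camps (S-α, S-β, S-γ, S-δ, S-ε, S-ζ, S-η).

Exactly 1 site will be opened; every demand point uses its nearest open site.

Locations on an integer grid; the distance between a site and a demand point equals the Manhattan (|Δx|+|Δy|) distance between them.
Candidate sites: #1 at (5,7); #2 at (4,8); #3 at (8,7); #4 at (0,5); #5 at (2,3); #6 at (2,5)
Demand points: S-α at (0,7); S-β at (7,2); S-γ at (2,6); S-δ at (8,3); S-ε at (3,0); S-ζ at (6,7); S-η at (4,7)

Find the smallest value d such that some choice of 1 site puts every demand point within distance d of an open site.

Open {#5}.
  Farthest demand point is S-ζ at distance 8 (to #5); all others are ≤ 8.
With {#6} the worst case is 8.
With {#1} the worst case is 9.
No size-1 selection achieves below 8.

8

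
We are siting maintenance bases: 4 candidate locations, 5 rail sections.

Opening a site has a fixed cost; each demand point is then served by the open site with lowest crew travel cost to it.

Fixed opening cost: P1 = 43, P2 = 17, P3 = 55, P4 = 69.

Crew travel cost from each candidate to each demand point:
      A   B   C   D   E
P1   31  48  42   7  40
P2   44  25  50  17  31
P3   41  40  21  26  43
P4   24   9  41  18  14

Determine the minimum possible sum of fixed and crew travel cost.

Open {P4}: assign each demand point to its cheapest open site.
  A→P4 24, B→P4 9, C→P4 41, D→P4 18, E→P4 14
  crew travel cost 106, fixed 69 → total 175.
Compare {P2}: crew travel cost 167 + fixed 17 = 184.
Compare {P2, P4}: crew travel cost 105 + fixed 86 = 191.
Compare {P1, P2}: crew travel cost 136 + fixed 60 = 196.
All other subsets cost ≥ 184. Minimum total cost: 175.

175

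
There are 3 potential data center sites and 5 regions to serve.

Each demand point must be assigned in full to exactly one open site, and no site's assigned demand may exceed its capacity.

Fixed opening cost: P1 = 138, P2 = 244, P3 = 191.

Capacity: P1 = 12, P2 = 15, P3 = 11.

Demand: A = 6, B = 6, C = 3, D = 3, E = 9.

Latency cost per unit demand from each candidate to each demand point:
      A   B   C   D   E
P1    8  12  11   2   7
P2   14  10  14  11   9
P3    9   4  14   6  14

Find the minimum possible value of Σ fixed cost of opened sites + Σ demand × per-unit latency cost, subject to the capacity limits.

Open {P1, P2}; cheapest assignment that respects the capacities:
  P1 (cap 12, load 12): A, C, D — cost 6×8 + 3×11 + 3×2 = 87
  P2 (cap 15, load 15): B, E — cost 6×10 + 9×9 = 141
  Shipping 228, fixed 382 → total 610.
  Any other capacity-feasible assignment to {P1, P2} ships for at least 228.
Compare {P1, P2, P3}: its best feasible assignment gives total 765.
Every other set of open sites that can feasibly serve all demand totals ≥ 765 even under its best assignment. Minimum: 610.

610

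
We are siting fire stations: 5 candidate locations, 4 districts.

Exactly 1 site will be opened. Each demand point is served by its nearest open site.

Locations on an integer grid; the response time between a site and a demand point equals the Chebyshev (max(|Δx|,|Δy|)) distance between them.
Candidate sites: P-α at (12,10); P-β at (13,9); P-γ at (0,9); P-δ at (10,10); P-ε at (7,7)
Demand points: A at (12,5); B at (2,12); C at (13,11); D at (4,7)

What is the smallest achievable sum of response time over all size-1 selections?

Open {P-ε}.
  A→P-ε 5, B→P-ε 5, C→P-ε 6, D→P-ε 3  ⇒ total 19.
Compare {P-δ}: total 22.
Compare {P-α}: total 24.
No size-1 selection does better; minimum is 19.

19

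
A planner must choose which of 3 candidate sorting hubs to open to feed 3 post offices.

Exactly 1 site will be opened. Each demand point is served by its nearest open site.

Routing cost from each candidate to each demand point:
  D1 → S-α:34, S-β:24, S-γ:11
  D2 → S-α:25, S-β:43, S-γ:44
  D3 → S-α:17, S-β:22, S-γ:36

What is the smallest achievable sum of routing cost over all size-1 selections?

69

Open {D1}.
  S-α→D1 34, S-β→D1 24, S-γ→D1 11  ⇒ total 69.
Compare {D3}: total 75.
Compare {D2}: total 112.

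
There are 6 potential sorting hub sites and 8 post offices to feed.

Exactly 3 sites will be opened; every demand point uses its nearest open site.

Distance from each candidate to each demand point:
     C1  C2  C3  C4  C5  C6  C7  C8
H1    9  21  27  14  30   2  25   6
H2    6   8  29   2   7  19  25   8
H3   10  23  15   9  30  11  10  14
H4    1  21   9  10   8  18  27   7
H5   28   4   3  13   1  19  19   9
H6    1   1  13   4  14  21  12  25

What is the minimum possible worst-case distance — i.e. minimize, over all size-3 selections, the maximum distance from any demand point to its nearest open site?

Open {H1, H3, H5}.
  Farthest demand point is C7 at distance 10 (to H3); all others are ≤ 10.
With {H2, H3, H4} the worst case is 11.
With {H2, H3, H5} the worst case is 11.
No size-3 selection achieves below 10.

10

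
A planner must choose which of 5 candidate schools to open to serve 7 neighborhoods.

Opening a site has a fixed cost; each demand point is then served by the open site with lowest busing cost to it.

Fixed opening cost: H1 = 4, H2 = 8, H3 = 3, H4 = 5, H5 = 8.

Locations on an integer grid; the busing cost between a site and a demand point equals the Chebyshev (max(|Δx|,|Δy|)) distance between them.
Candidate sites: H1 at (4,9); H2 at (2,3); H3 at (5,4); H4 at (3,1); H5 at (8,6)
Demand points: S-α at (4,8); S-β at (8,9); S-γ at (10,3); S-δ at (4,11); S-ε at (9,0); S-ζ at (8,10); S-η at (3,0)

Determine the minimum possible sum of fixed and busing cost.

Open {H1, H3}: assign each demand point to its cheapest open site.
  S-α→H1 1, S-β→H1 4, S-γ→H3 5, S-δ→H1 2, S-ε→H3 4, S-ζ→H1 4, S-η→H3 4
  busing cost 24, fixed 7 → total 31.
Compare {H1, H4}: busing cost 24 + fixed 9 = 33.
Compare {H1, H3, H4}: busing cost 21 + fixed 12 = 33.
Compare {H1, H3, H5}: busing cost 21 + fixed 15 = 36.
All other subsets cost ≥ 33. Minimum total cost: 31.

31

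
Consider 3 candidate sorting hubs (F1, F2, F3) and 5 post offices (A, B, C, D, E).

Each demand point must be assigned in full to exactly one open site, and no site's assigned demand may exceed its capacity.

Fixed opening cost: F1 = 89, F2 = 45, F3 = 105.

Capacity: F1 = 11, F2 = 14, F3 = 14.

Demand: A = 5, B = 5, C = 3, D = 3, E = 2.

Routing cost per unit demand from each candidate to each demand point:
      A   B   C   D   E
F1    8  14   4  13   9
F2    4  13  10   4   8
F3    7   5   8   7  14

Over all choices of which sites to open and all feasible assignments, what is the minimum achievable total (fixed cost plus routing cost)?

Open {F2, F3}; cheapest assignment that respects the capacities:
  F2 (cap 14, load 10): A, D, E — cost 5×4 + 3×4 + 2×8 = 48
  F3 (cap 14, load 8): B, C — cost 5×5 + 3×8 = 49
  Shipping 97, fixed 150 → total 247.
  Any other capacity-feasible assignment to {F2, F3} ships for at least 97.
Compare {F1, F2}: its best feasible assignment gives total 261.
Compare {F1, F3}: its best feasible assignment gives total 305.
Every other set of open sites that can feasibly serve all demand totals ≥ 261 even under its best assignment. Minimum: 247.

247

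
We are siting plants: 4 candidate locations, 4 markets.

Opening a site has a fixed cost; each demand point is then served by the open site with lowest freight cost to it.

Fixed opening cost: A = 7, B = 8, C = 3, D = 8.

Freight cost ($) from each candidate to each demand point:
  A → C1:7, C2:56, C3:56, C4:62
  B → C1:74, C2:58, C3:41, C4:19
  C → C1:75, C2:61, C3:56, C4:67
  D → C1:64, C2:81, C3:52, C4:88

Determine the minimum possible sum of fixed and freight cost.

Open {A, B}: assign each demand point to its cheapest open site.
  C1→A 7, C2→A 56, C3→B 41, C4→B 19
  freight cost 123, fixed 15 → total 138.
Compare {A, B, C}: freight cost 123 + fixed 18 = 141.
Compare {A, B, D}: freight cost 123 + fixed 23 = 146.
Compare {A, B, C, D}: freight cost 123 + fixed 26 = 149.
All other subsets cost ≥ 141. Minimum total cost: 138.

138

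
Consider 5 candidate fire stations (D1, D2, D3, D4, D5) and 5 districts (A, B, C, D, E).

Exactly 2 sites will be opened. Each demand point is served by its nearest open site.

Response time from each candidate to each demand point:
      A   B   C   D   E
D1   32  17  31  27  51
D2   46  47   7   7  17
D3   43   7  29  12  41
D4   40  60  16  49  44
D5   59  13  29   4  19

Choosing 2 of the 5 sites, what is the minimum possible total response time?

Open {D1, D2}.
  A→D1 32, B→D1 17, C→D2 7, D→D2 7, E→D2 17  ⇒ total 80.
Compare {D2, D3}: total 81.
Compare {D2, D5}: total 87.
No size-2 selection does better; minimum is 80.

80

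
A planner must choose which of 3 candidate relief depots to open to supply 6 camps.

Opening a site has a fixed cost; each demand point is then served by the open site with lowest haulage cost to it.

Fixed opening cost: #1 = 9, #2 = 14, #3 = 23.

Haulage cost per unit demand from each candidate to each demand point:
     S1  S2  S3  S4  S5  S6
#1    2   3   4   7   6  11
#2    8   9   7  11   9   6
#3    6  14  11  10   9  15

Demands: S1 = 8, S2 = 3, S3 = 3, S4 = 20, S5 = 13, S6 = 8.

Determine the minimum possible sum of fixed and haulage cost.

Open {#1, #2}: assign each demand point to its cheapest open site.
  S1→#1 8×2=16, S2→#1 3×3=9, S3→#1 3×4=12, S4→#1 20×7=140, S5→#1 13×6=78, S6→#2 8×6=48
  haulage cost 303, fixed 23 → total 326.
Compare {#1, #2, #3}: haulage cost 303 + fixed 46 = 349.
Compare {#1}: haulage cost 343 + fixed 9 = 352.
Compare {#1, #3}: haulage cost 343 + fixed 32 = 375.
All other subsets cost ≥ 349. Minimum total cost: 326.

326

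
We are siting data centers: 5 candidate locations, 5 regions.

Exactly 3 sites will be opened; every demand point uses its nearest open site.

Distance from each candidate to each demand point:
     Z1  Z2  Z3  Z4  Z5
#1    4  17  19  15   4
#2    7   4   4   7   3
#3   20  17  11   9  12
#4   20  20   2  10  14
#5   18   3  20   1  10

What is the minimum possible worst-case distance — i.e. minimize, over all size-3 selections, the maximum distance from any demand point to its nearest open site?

Open {#1, #2, #5}.
  Farthest demand point is Z1 at distance 4 (to #1); all others are ≤ 4.
With {#1, #4, #5} the worst case is 4.
With {#1, #2, #3} the worst case is 7.
No size-3 selection achieves below 4.

4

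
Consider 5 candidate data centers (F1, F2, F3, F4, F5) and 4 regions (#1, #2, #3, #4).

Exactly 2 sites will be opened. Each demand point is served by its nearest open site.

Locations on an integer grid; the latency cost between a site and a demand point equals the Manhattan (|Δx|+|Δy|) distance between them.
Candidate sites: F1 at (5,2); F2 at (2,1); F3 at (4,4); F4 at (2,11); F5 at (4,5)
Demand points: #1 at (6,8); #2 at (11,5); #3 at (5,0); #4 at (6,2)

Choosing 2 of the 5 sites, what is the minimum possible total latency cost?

15

Open {F1, F5}.
  #1→F5 5, #2→F5 7, #3→F1 2, #4→F1 1  ⇒ total 15.
Compare {F1, F3}: total 17.
Compare {F1, F2}: total 19.
No size-2 selection does better; minimum is 15.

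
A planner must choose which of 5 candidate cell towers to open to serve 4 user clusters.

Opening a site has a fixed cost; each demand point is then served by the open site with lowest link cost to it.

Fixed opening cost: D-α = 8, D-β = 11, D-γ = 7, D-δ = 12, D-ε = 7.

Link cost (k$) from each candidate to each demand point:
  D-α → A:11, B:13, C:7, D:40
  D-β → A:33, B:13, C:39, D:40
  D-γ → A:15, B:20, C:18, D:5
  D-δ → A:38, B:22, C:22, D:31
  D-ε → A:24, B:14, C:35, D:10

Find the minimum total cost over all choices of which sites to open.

51

Open {D-α, D-γ}: assign each demand point to its cheapest open site.
  A→D-α 11, B→D-α 13, C→D-α 7, D→D-γ 5
  link cost 36, fixed 15 → total 51.
Compare {D-α, D-ε}: link cost 41 + fixed 15 = 56.
Compare {D-α, D-γ, D-ε}: link cost 36 + fixed 22 = 58.
Compare {D-α, D-β, D-γ}: link cost 36 + fixed 26 = 62.
All other subsets cost ≥ 56. Minimum total cost: 51.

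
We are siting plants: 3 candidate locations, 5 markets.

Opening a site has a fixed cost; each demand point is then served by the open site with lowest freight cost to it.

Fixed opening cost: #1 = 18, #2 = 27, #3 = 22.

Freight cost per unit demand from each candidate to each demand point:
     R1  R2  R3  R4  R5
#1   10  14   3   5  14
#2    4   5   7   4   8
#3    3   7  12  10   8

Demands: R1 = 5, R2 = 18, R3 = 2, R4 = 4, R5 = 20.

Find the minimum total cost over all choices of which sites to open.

Open {#2}: assign each demand point to its cheapest open site.
  R1→#2 5×4=20, R2→#2 18×5=90, R3→#2 2×7=14, R4→#2 4×4=16, R5→#2 20×8=160
  freight cost 300, fixed 27 → total 327.
Compare {#1, #2}: freight cost 292 + fixed 45 = 337.
Compare {#2, #3}: freight cost 295 + fixed 49 = 344.
Compare {#1, #2, #3}: freight cost 287 + fixed 67 = 354.
All other subsets cost ≥ 337. Minimum total cost: 327.

327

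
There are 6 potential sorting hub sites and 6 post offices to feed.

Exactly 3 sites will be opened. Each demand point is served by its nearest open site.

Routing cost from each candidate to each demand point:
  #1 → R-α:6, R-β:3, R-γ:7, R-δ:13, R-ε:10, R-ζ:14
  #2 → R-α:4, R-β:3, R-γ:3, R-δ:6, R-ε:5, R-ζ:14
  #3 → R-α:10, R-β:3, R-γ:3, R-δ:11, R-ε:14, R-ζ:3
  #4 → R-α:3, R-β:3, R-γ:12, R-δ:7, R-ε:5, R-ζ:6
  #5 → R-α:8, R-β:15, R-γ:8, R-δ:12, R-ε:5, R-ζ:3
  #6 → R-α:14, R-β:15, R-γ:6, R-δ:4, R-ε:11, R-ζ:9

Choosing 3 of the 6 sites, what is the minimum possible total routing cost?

Open {#3, #4, #6}.
  R-α→#4 3, R-β→#3 3, R-γ→#3 3, R-δ→#6 4, R-ε→#4 5, R-ζ→#3 3  ⇒ total 21.
Compare {#2, #3, #6}: total 22.
Compare {#2, #5, #6}: total 22.
No size-3 selection does better; minimum is 21.

21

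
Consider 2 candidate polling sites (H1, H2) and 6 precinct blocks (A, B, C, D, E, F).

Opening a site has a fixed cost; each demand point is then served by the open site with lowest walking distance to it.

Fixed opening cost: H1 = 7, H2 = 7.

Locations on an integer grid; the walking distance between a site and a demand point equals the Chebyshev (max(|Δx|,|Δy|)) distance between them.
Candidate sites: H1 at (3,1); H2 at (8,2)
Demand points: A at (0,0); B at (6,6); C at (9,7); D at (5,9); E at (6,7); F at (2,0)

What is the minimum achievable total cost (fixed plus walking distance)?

36

Open {H1}: assign each demand point to its cheapest open site.
  A→H1 3, B→H1 5, C→H1 6, D→H1 8, E→H1 6, F→H1 1
  walking distance 29, fixed 7 → total 36.
Compare {H1, H2}: walking distance 25 + fixed 14 = 39.
Compare {H2}: walking distance 35 + fixed 7 = 42.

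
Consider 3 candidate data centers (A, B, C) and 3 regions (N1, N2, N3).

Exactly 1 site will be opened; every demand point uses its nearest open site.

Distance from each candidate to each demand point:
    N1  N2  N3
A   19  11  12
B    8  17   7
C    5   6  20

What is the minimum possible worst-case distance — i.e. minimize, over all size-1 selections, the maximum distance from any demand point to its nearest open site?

17

Open {B}.
  Farthest demand point is N2 at distance 17 (to B); all others are ≤ 17.
With {A} the worst case is 19.
With {C} the worst case is 20.
No size-1 selection achieves below 17.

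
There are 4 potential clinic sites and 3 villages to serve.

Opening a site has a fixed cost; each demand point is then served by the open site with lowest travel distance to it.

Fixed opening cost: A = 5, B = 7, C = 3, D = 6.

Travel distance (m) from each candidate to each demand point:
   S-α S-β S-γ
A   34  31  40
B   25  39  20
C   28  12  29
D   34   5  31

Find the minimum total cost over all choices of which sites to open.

Open {B, D}: assign each demand point to its cheapest open site.
  S-α→B 25, S-β→D 5, S-γ→B 20
  travel distance 50, fixed 13 → total 63.
Compare {B, C, D}: travel distance 50 + fixed 16 = 66.
Compare {B, C}: travel distance 57 + fixed 10 = 67.
Compare {A, B, D}: travel distance 50 + fixed 18 = 68.
All other subsets cost ≥ 66. Minimum total cost: 63.

63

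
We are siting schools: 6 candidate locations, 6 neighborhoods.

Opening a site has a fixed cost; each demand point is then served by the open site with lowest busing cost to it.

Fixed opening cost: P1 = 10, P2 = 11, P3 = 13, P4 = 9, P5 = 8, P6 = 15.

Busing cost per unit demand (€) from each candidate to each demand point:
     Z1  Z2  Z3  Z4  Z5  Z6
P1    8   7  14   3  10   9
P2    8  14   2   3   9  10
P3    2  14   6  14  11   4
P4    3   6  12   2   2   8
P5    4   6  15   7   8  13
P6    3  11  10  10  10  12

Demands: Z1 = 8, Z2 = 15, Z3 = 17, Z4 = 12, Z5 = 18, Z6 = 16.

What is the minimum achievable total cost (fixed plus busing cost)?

Open {P2, P3, P4}: assign each demand point to its cheapest open site.
  Z1→P3 8×2=16, Z2→P4 15×6=90, Z3→P2 17×2=34, Z4→P4 12×2=24, Z5→P4 18×2=36, Z6→P3 16×4=64
  busing cost 264, fixed 33 → total 297.
Compare {P2, P3, P4, P5}: busing cost 264 + fixed 41 = 305.
Compare {P1, P2, P3, P4}: busing cost 264 + fixed 43 = 307.
Compare {P2, P3, P4, P6}: busing cost 264 + fixed 48 = 312.
All other subsets cost ≥ 305. Minimum total cost: 297.

297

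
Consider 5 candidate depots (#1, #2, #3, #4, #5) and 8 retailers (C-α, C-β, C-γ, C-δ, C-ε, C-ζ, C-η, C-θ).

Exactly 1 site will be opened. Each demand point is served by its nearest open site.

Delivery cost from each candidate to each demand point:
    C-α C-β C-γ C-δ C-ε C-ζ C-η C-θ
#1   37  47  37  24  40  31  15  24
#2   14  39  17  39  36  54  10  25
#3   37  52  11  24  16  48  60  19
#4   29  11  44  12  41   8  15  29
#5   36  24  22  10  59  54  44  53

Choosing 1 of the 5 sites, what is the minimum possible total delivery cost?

189

Open {#4}.
  C-α→#4 29, C-β→#4 11, C-γ→#4 44, C-δ→#4 12, C-ε→#4 41, C-ζ→#4 8, C-η→#4 15, C-θ→#4 29  ⇒ total 189.
Compare {#2}: total 234.
Compare {#1}: total 255.
No size-1 selection does better; minimum is 189.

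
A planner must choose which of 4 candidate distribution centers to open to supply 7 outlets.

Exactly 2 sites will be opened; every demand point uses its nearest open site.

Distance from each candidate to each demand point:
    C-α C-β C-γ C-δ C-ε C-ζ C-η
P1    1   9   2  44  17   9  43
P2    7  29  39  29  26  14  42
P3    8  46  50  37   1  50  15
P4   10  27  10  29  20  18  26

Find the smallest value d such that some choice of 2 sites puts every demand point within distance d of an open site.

Open {P1, P4}.
  Farthest demand point is C-δ at distance 29 (to P4); all others are ≤ 29.
With {P2, P4} the worst case is 29.
With {P3, P4} the worst case is 29.
No size-2 selection achieves below 29.

29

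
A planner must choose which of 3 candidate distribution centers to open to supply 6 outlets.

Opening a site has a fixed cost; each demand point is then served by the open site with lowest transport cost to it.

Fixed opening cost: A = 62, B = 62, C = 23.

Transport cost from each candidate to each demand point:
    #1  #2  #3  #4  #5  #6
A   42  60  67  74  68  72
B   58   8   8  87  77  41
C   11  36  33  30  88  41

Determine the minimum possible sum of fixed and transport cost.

Open {B, C}: assign each demand point to its cheapest open site.
  #1→C 11, #2→B 8, #3→B 8, #4→C 30, #5→B 77, #6→B 41
  transport cost 175, fixed 85 → total 260.
Compare {C}: transport cost 239 + fixed 23 = 262.
Compare {A, C}: transport cost 219 + fixed 85 = 304.
Compare {A, B, C}: transport cost 166 + fixed 147 = 313.
All other subsets cost ≥ 262. Minimum total cost: 260.

260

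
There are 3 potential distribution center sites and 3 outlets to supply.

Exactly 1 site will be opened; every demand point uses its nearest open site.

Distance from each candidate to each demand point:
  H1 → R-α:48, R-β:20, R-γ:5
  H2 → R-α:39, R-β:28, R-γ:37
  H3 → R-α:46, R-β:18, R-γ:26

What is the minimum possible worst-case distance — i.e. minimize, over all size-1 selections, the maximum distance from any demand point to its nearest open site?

39

Open {H2}.
  Farthest demand point is R-α at distance 39 (to H2); all others are ≤ 39.
With {H3} the worst case is 46.
With {H1} the worst case is 48.
No size-1 selection achieves below 39.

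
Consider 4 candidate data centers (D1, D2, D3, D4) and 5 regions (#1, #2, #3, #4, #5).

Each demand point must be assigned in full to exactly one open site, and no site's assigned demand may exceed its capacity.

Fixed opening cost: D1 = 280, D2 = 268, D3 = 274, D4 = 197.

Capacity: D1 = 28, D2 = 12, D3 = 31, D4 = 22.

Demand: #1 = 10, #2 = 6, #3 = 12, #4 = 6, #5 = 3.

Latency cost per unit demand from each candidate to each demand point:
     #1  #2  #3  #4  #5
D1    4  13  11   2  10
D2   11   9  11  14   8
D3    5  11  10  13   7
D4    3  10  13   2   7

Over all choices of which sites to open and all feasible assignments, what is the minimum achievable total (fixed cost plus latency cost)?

Open {D3, D4}; cheapest assignment that respects the capacities:
  D3 (cap 31, load 15): #3, #5 — cost 12×10 + 3×7 = 141
  D4 (cap 22, load 22): #1, #2, #4 — cost 10×3 + 6×10 + 6×2 = 102
  Shipping 243, fixed 471 → total 714.
  Any other capacity-feasible assignment to {D3, D4} ships for at least 243.
Compare {D1, D4}: its best feasible assignment gives total 732.
Compare {D1, D2}: its best feasible assignment gives total 810.
Every other set of open sites that can feasibly serve all demand totals ≥ 732 even under its best assignment. Minimum: 714.

714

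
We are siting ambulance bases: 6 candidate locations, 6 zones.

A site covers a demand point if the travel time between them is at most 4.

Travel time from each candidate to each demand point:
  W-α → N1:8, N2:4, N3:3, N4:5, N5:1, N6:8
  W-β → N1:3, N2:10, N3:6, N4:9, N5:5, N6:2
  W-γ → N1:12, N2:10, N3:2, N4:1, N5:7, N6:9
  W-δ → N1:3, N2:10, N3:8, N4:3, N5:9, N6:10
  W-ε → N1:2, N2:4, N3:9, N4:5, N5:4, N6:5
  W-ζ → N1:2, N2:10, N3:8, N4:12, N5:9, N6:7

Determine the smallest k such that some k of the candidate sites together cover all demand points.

Coverage sets (demand points within 4 of each site):
  W-α: {N2, N3, N5}
  W-β: {N1, N6}
  W-γ: {N3, N4}
  W-δ: {N1, N4}
  W-ε: {N1, N2, N5}
  W-ζ: {N1}
No 2 sites suffice: every size-2 union leaves at least one demand point uncovered.
But {W-α, W-β, W-γ} covers everything, so the minimum is 3.

3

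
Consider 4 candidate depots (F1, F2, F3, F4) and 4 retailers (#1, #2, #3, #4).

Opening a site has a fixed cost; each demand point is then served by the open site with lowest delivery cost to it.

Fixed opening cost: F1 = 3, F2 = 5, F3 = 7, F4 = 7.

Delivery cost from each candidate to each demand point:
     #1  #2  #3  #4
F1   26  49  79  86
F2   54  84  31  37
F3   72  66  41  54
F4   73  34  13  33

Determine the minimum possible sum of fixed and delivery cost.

116

Open {F1, F4}: assign each demand point to its cheapest open site.
  #1→F1 26, #2→F4 34, #3→F4 13, #4→F4 33
  delivery cost 106, fixed 10 → total 116.
Compare {F1, F2, F4}: delivery cost 106 + fixed 15 = 121.
Compare {F1, F3, F4}: delivery cost 106 + fixed 17 = 123.
Compare {F1, F2, F3, F4}: delivery cost 106 + fixed 22 = 128.
All other subsets cost ≥ 121. Minimum total cost: 116.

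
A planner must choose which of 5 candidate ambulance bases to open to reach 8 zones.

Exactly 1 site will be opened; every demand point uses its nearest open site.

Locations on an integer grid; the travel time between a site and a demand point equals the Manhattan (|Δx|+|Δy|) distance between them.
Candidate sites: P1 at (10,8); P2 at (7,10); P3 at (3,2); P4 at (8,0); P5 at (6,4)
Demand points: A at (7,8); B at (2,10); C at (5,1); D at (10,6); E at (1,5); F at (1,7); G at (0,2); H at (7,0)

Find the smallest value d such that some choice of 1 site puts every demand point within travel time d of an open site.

Open {P5}.
  Farthest demand point is B at travel time 10 (to P5); all others are ≤ 10.
With {P3} the worst case is 11.
With {P2} the worst case is 15.
No size-1 selection achieves below 10.

10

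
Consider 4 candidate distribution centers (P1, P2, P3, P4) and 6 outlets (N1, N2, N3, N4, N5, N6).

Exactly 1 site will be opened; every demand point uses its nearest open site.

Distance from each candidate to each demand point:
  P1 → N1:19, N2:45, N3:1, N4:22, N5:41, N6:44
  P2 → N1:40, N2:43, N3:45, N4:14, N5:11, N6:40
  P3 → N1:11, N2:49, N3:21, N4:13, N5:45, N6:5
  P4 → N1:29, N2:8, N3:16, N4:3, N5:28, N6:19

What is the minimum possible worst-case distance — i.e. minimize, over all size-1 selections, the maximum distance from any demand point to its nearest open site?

29

Open {P4}.
  Farthest demand point is N1 at distance 29 (to P4); all others are ≤ 29.
With {P1} the worst case is 45.
With {P2} the worst case is 45.
No size-1 selection achieves below 29.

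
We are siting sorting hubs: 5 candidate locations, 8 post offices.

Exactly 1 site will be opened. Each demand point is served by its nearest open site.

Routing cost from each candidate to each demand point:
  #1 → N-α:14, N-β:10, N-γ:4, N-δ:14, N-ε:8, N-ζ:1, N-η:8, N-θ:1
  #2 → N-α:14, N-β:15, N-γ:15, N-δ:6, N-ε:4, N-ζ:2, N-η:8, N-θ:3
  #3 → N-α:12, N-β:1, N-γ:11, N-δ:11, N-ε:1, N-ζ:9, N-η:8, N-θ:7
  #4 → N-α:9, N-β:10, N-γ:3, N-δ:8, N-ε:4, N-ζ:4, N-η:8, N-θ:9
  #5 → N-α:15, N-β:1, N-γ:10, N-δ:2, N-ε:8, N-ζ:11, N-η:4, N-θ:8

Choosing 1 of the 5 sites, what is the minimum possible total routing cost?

55

Open {#4}.
  N-α→#4 9, N-β→#4 10, N-γ→#4 3, N-δ→#4 8, N-ε→#4 4, N-ζ→#4 4, N-η→#4 8, N-θ→#4 9  ⇒ total 55.
Compare {#5}: total 59.
Compare {#1}: total 60.
No size-1 selection does better; minimum is 55.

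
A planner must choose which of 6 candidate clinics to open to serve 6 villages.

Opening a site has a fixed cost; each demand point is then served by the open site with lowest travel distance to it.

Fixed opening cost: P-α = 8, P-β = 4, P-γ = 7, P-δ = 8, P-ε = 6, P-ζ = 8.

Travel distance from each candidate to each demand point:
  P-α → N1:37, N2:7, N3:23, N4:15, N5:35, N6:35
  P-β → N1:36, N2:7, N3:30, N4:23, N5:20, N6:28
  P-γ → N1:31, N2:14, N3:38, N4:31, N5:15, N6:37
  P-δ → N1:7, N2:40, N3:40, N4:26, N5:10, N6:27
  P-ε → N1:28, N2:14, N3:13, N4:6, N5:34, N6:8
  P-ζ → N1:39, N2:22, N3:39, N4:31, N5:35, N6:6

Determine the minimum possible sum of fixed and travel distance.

69

Open {P-β, P-δ, P-ε}: assign each demand point to its cheapest open site.
  N1→P-δ 7, N2→P-β 7, N3→P-ε 13, N4→P-ε 6, N5→P-δ 10, N6→P-ε 8
  travel distance 51, fixed 18 → total 69.
Compare {P-δ, P-ε}: travel distance 58 + fixed 14 = 72.
Compare {P-α, P-δ, P-ε}: travel distance 51 + fixed 22 = 73.
Compare {P-β, P-δ, P-ε, P-ζ}: travel distance 49 + fixed 26 = 75.
All other subsets cost ≥ 72. Minimum total cost: 69.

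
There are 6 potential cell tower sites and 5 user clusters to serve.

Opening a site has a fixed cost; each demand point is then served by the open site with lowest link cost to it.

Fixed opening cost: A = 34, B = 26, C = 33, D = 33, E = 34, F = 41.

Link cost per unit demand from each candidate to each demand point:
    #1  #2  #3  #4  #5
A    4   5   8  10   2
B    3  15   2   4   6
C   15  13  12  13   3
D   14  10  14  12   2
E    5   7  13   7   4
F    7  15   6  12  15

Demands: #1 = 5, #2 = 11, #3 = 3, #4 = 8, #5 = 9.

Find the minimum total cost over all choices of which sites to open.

186

Open {A, B}: assign each demand point to its cheapest open site.
  #1→B 5×3=15, #2→A 11×5=55, #3→B 3×2=6, #4→B 8×4=32, #5→A 9×2=18
  link cost 126, fixed 60 → total 186.
Compare {A, B, C}: link cost 126 + fixed 93 = 219.
Compare {A, B, D}: link cost 126 + fixed 93 = 219.
Compare {A, B, E}: link cost 126 + fixed 94 = 220.
All other subsets cost ≥ 219. Minimum total cost: 186.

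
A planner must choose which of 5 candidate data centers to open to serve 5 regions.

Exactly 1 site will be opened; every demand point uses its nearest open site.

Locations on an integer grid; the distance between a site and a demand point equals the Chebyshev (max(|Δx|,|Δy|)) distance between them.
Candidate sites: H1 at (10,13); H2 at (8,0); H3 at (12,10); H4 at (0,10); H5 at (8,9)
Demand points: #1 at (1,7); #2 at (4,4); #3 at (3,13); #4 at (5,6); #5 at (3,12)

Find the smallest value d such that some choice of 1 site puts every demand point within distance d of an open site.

6

Open {H4}.
  Farthest demand point is #2 at distance 6 (to H4); all others are ≤ 6.
With {H5} the worst case is 7.
With {H1} the worst case is 9.
No size-1 selection achieves below 6.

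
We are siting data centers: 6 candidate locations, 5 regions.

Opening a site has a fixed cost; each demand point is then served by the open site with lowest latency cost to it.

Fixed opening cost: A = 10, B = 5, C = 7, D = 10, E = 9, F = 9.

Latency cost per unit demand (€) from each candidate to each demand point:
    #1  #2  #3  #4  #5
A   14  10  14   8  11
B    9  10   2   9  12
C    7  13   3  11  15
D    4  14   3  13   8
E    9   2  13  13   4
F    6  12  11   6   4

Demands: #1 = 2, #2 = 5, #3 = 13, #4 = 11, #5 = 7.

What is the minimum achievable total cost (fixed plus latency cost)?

165

Open {B, E, F}: assign each demand point to its cheapest open site.
  #1→F 2×6=12, #2→E 5×2=10, #3→B 13×2=26, #4→F 11×6=66, #5→E 7×4=28
  latency cost 142, fixed 23 → total 165.
Compare {B, D, E, F}: latency cost 138 + fixed 33 = 171.
Compare {B, C, E, F}: latency cost 142 + fixed 30 = 172.
Compare {A, B, E, F}: latency cost 142 + fixed 33 = 175.
All other subsets cost ≥ 171. Minimum total cost: 165.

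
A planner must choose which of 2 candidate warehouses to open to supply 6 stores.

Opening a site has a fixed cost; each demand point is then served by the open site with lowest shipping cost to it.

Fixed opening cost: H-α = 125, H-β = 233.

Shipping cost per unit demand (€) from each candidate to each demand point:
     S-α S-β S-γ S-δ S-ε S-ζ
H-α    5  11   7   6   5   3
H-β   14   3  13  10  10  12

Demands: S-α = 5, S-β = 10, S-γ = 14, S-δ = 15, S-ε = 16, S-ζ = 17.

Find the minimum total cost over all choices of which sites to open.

Open {H-α}: assign each demand point to its cheapest open site.
  S-α→H-α 5×5=25, S-β→H-α 10×11=110, S-γ→H-α 14×7=98, S-δ→H-α 15×6=90, S-ε→H-α 16×5=80, S-ζ→H-α 17×3=51
  shipping cost 454, fixed 125 → total 579.
Compare {H-α, H-β}: shipping cost 374 + fixed 358 = 732.
Compare {H-β}: shipping cost 796 + fixed 233 = 1029.

579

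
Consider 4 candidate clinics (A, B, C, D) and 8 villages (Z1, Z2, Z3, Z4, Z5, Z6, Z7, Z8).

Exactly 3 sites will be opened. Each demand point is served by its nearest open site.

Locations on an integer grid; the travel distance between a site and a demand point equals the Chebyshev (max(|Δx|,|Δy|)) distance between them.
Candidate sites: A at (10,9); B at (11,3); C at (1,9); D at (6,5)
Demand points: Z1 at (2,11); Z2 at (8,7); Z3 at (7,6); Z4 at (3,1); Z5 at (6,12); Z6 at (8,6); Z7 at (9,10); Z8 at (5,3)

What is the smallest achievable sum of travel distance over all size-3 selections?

Open {A, C, D}.
  Z1→C 2, Z2→A 2, Z3→D 1, Z4→D 4, Z5→A 4, Z6→D 2, Z7→A 1, Z8→D 2  ⇒ total 18.
Compare {A, B, D}: total 22.
Compare {B, C, D}: total 23.
No size-3 selection does better; minimum is 18.

18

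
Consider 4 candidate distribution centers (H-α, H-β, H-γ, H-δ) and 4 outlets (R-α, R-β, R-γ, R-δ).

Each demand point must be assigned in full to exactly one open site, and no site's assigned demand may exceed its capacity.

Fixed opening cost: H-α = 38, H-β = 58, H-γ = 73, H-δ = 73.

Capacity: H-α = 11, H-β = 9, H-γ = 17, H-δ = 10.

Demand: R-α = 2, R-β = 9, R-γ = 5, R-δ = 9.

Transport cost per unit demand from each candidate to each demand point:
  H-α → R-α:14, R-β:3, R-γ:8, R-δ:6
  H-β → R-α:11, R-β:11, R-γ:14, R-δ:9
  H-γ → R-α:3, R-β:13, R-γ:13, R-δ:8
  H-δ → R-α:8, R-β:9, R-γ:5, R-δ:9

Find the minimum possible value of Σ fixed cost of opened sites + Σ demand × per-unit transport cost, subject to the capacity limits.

281

Open {H-α, H-γ}; cheapest assignment that respects the capacities:
  H-α (cap 11, load 9): R-β — cost 9×3 = 27
  H-γ (cap 17, load 16): R-α, R-γ, R-δ — cost 2×3 + 5×13 + 9×8 = 143
  Shipping 170, fixed 111 → total 281.
  Any other capacity-feasible assignment to {H-α, H-γ} ships for at least 170.
Compare {H-α, H-γ, H-δ}: its best feasible assignment gives total 314.
Compare {H-α, H-β, H-δ}: its best feasible assignment gives total 318.
Every other set of open sites that can feasibly serve all demand totals ≥ 314 even under its best assignment. Minimum: 281.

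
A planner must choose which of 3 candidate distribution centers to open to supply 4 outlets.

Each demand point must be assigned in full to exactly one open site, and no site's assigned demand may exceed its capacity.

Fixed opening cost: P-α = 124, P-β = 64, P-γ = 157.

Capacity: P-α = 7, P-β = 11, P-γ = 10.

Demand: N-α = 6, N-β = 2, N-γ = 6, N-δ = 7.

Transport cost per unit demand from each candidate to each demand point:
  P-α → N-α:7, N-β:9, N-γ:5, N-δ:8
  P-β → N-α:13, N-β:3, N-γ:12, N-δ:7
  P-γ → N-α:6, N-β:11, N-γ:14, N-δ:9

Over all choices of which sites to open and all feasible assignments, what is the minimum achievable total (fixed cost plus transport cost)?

Open {P-α, P-β, P-γ}; cheapest assignment that respects the capacities:
  P-α (cap 7, load 6): N-γ — cost 6×5 = 30
  P-β (cap 11, load 9): N-β, N-δ — cost 2×3 + 7×7 = 55
  P-γ (cap 10, load 6): N-α — cost 6×6 = 36
  Shipping 121, fixed 345 → total 466.
  Any other capacity-feasible assignment to {P-α, P-β, P-γ} ships for at least 121.
Total demand is 21; every other set of sites either has combined capacity below 21 or cannot fit the demands without splitting one across sites, so {P-α, P-β, P-γ} is the only feasible choice of open sites. Minimum: 466.

466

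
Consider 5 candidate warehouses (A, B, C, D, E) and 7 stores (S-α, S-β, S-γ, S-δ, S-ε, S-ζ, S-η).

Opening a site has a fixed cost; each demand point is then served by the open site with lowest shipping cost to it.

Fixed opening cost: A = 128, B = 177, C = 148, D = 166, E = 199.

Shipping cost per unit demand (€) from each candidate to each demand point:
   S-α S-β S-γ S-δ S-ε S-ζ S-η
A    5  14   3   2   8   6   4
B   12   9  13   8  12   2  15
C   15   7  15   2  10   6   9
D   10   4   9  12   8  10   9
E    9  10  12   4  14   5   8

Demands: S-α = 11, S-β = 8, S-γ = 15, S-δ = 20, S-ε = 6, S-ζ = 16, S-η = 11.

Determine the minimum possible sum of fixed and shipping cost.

568

Open {A}: assign each demand point to its cheapest open site.
  S-α→A 11×5=55, S-β→A 8×14=112, S-γ→A 15×3=45, S-δ→A 20×2=40, S-ε→A 6×8=48, S-ζ→A 16×6=96, S-η→A 11×4=44
  shipping cost 440, fixed 128 → total 568.
Compare {A, B}: shipping cost 336 + fixed 305 = 641.
Compare {A, D}: shipping cost 360 + fixed 294 = 654.
Compare {A, C}: shipping cost 384 + fixed 276 = 660.
All other subsets cost ≥ 641. Minimum total cost: 568.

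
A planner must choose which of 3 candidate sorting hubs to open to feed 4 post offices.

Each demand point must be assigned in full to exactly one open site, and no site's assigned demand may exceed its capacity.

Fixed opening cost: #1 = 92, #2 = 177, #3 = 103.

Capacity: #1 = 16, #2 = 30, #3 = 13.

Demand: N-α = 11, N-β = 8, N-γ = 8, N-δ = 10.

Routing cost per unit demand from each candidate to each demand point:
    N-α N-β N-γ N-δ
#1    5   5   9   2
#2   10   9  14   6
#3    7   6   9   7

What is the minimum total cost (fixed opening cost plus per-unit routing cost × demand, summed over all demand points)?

551

Open {#1, #2}; cheapest assignment that respects the capacities:
  #1 (cap 16, load 16): N-β, N-γ — cost 8×5 + 8×9 = 112
  #2 (cap 30, load 21): N-α, N-δ — cost 11×10 + 10×6 = 170
  Shipping 282, fixed 269 → total 551.
  Any other capacity-feasible assignment to {#1, #2} ships for at least 282.
Compare {#2, #3}: its best feasible assignment gives total 594.
Compare {#1, #2, #3}: its best feasible assignment gives total 621.
Every other set of open sites that can feasibly serve all demand totals ≥ 594 even under its best assignment. Minimum: 551.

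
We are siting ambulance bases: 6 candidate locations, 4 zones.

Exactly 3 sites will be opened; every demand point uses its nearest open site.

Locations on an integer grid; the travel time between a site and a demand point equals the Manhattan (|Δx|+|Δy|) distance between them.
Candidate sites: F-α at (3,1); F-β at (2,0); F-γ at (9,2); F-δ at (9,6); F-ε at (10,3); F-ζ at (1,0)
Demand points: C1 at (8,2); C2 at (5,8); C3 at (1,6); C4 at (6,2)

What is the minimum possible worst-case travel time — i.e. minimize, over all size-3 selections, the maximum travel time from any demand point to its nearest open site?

6

Open {F-α, F-δ, F-ζ}.
  Farthest demand point is C2 at travel time 6 (to F-δ); all others are ≤ 6.
With {F-β, F-δ, F-ζ} the worst case is 6.
With {F-γ, F-δ, F-ζ} the worst case is 6.
No size-3 selection achieves below 6.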